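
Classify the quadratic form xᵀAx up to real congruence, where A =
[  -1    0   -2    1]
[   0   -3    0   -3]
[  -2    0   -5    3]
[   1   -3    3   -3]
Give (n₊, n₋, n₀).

step 0: pivot -1 → sign −
step 1: pivot -3 → sign −
step 2: pivot -1 → sign −
step 3: pivot 2 → sign +
signature = (1, 3, 0)

Answer: (1, 3, 0)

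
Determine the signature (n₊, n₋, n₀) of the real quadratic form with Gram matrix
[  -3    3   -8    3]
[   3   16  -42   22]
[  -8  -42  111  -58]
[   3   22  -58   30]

Answer: (3, 1, 0)

Derivation:
step 0: pivot -3 → sign −
step 1: pivot 19 → sign +
step 2: pivot 43/57 → sign +
step 3: pivot 2/43 → sign +
signature = (3, 1, 0)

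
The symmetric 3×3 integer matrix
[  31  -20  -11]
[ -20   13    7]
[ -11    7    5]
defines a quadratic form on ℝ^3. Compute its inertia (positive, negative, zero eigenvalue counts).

Answer: (3, 0, 0)

Derivation:
step 0: pivot 31 → sign +
step 1: pivot 3/31 → sign +
step 2: pivot 1 → sign +
signature = (3, 0, 0)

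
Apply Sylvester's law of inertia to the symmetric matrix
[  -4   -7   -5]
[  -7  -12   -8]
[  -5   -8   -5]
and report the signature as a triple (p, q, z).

Answer: (1, 2, 0)

Derivation:
step 0: pivot -4 → sign −
step 1: pivot 1/4 → sign +
step 2: pivot -1 → sign −
signature = (1, 2, 0)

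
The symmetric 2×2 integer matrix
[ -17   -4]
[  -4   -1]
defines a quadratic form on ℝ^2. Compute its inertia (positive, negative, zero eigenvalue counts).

Answer: (0, 2, 0)

Derivation:
step 0: pivot -17 → sign −
step 1: pivot -1/17 → sign −
signature = (0, 2, 0)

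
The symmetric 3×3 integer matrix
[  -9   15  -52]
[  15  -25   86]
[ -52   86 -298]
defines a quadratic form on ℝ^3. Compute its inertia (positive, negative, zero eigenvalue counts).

step 0: pivot -9 → sign −
step 1: pivot 22/9 → sign +
step 2: pivot -2/11 → sign −
signature = (1, 2, 0)

Answer: (1, 2, 0)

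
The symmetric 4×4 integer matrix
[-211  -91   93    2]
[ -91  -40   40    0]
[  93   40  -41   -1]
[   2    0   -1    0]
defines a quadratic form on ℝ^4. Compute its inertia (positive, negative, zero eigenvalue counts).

step 0: pivot -211 → sign −
step 1: pivot -159/211 → sign −
step 2: pivot 1/159 → sign +
step 3: pivot 1 → sign +
signature = (2, 2, 0)

Answer: (2, 2, 0)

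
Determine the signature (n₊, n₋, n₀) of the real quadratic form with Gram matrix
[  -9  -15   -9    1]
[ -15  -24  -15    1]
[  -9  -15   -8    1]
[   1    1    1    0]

Answer: (2, 2, 0)

Derivation:
step 0: pivot -9 → sign −
step 1: pivot 1 → sign +
step 2: pivot 1 → sign +
step 3: pivot -1/3 → sign −
signature = (2, 2, 0)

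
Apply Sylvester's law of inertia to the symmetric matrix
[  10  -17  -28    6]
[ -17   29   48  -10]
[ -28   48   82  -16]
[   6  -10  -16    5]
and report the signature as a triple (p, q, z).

Answer: (4, 0, 0)

Derivation:
step 0: pivot 10 → sign +
step 1: pivot 1/10 → sign +
step 2: pivot 2 → sign +
step 3: pivot 1 → sign +
signature = (4, 0, 0)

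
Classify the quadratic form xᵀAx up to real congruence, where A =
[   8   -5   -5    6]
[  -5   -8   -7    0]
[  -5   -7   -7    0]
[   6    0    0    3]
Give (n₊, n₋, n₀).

step 0: pivot 8 → sign +
step 1: pivot -89/8 → sign −
step 2: pivot -81/89 → sign −
step 3: pivot -1/9 → sign −
signature = (1, 3, 0)

Answer: (1, 3, 0)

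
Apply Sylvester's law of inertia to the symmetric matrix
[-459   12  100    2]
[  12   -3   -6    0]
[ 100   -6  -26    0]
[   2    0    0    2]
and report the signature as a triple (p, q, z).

Answer: (1, 3, 0)

Derivation:
step 0: pivot -459 → sign −
step 1: pivot -137/51 → sign −
step 2: pivot 22/411 → sign +
step 3: pivot -6/11 → sign −
signature = (1, 3, 0)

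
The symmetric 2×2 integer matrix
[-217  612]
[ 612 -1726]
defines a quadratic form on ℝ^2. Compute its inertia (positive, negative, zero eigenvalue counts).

step 0: pivot -217 → sign −
step 1: pivot 2/217 → sign +
signature = (1, 1, 0)

Answer: (1, 1, 0)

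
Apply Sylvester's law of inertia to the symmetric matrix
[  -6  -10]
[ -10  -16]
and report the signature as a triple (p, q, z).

step 0: pivot -6 → sign −
step 1: pivot 2/3 → sign +
signature = (1, 1, 0)

Answer: (1, 1, 0)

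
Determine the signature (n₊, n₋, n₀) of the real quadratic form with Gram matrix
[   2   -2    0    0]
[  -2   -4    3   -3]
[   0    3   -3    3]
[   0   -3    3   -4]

Answer: (1, 3, 0)

Derivation:
step 0: pivot 2 → sign +
step 1: pivot -6 → sign −
step 2: pivot -3/2 → sign −
step 3: pivot -1 → sign −
signature = (1, 3, 0)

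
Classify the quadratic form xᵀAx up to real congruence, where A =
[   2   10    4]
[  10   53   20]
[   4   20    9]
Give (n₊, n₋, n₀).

Answer: (3, 0, 0)

Derivation:
step 0: pivot 2 → sign +
step 1: pivot 3 → sign +
step 2: pivot 1 → sign +
signature = (3, 0, 0)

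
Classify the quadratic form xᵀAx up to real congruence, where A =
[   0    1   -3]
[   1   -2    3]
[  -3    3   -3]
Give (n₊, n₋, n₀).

step 0: pivot -2 → sign −
step 1: pivot 1/2 → sign +
step 2: pivot -3 → sign −
signature = (1, 2, 0)

Answer: (1, 2, 0)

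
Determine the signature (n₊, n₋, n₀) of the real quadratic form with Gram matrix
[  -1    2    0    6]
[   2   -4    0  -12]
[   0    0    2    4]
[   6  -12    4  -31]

step 0: pivot -1 → sign −
step 1: pivot 2 → sign +
step 2: pivot -3 → sign −
step 3: row/col 3 already zero → sign 0
signature = (1, 2, 1)

Answer: (1, 2, 1)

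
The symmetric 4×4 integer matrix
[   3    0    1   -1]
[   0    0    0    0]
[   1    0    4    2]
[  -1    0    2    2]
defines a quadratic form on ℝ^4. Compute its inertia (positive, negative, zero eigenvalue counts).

step 0: pivot 3 → sign +
step 1: pivot 11/3 → sign +
step 2: pivot 2/11 → sign +
step 3: row/col 3 already zero → sign 0
signature = (3, 0, 1)

Answer: (3, 0, 1)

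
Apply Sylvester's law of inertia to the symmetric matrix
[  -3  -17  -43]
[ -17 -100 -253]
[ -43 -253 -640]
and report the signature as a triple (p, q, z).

Answer: (1, 2, 0)

Derivation:
step 0: pivot -3 → sign −
step 1: pivot -11/3 → sign −
step 2: pivot 1/11 → sign +
signature = (1, 2, 0)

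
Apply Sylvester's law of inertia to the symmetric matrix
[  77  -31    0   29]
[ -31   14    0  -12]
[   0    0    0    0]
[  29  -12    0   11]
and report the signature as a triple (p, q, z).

step 0: pivot 77 → sign +
step 1: pivot 117/77 → sign +
step 2: pivot 1/117 → sign +
step 3: row/col 3 already zero → sign 0
signature = (3, 0, 1)

Answer: (3, 0, 1)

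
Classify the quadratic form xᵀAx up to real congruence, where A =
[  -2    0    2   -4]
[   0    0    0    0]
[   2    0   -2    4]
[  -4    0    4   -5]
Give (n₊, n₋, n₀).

step 0: pivot -2 → sign −
step 1: pivot 3 → sign +
step 2: row/col 2 already zero → sign 0
step 3: row/col 3 already zero → sign 0
signature = (1, 1, 2)

Answer: (1, 1, 2)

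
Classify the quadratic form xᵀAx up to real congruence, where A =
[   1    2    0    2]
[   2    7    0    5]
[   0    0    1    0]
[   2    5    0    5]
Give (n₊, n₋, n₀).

Answer: (4, 0, 0)

Derivation:
step 0: pivot 1 → sign +
step 1: pivot 3 → sign +
step 2: pivot 1 → sign +
step 3: pivot 2/3 → sign +
signature = (4, 0, 0)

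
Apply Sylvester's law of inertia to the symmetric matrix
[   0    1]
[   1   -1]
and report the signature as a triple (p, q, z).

step 0: pivot -1 → sign −
step 1: pivot 1 → sign +
signature = (1, 1, 0)

Answer: (1, 1, 0)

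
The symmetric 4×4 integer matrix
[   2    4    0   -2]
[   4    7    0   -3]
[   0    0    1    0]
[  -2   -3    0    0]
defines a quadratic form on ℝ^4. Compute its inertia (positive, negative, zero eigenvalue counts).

Answer: (2, 2, 0)

Derivation:
step 0: pivot 2 → sign +
step 1: pivot -1 → sign −
step 2: pivot 1 → sign +
step 3: pivot -1 → sign −
signature = (2, 2, 0)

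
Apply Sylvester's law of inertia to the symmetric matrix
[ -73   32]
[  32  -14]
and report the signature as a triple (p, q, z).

step 0: pivot -73 → sign −
step 1: pivot 2/73 → sign +
signature = (1, 1, 0)

Answer: (1, 1, 0)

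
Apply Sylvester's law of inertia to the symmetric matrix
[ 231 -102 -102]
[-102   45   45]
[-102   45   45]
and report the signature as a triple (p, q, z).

step 0: pivot 231 → sign +
step 1: pivot -3/77 → sign −
step 2: row/col 2 already zero → sign 0
signature = (1, 1, 1)

Answer: (1, 1, 1)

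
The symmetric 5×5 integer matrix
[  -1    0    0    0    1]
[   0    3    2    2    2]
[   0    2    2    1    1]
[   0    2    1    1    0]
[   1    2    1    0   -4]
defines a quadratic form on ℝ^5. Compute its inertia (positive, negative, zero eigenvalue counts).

step 0: pivot -1 → sign −
step 1: pivot 3 → sign +
step 2: pivot 2/3 → sign +
step 3: pivot -1/2 → sign −
step 4: row/col 4 already zero → sign 0
signature = (2, 2, 1)

Answer: (2, 2, 1)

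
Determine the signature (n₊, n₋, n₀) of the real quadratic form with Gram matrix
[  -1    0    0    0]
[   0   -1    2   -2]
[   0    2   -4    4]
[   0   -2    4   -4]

step 0: pivot -1 → sign −
step 1: pivot -1 → sign −
step 2: row/col 2 already zero → sign 0
step 3: row/col 3 already zero → sign 0
signature = (0, 2, 2)

Answer: (0, 2, 2)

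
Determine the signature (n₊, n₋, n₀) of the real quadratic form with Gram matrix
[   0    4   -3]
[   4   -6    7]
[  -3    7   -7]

step 0: pivot -6 → sign −
step 1: pivot 8/3 → sign +
step 2: pivot 1/8 → sign +
signature = (2, 1, 0)

Answer: (2, 1, 0)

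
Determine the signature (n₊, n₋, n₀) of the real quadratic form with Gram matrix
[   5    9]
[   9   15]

step 0: pivot 5 → sign +
step 1: pivot -6/5 → sign −
signature = (1, 1, 0)

Answer: (1, 1, 0)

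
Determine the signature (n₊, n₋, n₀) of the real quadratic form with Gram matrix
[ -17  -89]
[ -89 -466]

Answer: (0, 2, 0)

Derivation:
step 0: pivot -17 → sign −
step 1: pivot -1/17 → sign −
signature = (0, 2, 0)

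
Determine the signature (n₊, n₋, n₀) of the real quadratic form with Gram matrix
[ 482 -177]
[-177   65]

Answer: (2, 0, 0)

Derivation:
step 0: pivot 482 → sign +
step 1: pivot 1/482 → sign +
signature = (2, 0, 0)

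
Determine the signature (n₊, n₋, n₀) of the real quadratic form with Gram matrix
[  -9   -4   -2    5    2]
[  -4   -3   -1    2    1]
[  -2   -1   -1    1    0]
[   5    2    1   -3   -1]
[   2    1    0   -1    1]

Answer: (1, 4, 0)

Derivation:
step 0: pivot -9 → sign −
step 1: pivot -11/9 → sign −
step 2: pivot -6/11 → sign −
step 3: pivot -1/6 → sign −
step 4: pivot 2 → sign +
signature = (1, 4, 0)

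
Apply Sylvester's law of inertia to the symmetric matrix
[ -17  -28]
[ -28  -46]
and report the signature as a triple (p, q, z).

Answer: (1, 1, 0)

Derivation:
step 0: pivot -17 → sign −
step 1: pivot 2/17 → sign +
signature = (1, 1, 0)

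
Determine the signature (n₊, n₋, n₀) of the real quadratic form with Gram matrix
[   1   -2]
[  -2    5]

Answer: (2, 0, 0)

Derivation:
step 0: pivot 1 → sign +
step 1: pivot 1 → sign +
signature = (2, 0, 0)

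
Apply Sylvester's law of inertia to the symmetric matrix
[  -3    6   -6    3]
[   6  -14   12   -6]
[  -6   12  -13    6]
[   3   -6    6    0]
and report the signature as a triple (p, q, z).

Answer: (1, 3, 0)

Derivation:
step 0: pivot -3 → sign −
step 1: pivot -2 → sign −
step 2: pivot -1 → sign −
step 3: pivot 3 → sign +
signature = (1, 3, 0)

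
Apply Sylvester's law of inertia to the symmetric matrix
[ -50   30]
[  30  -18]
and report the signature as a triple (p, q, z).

Answer: (0, 1, 1)

Derivation:
step 0: pivot -50 → sign −
step 1: row/col 1 already zero → sign 0
signature = (0, 1, 1)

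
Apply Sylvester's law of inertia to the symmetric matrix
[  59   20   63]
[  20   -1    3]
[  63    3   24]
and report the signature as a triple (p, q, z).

step 0: pivot 59 → sign +
step 1: pivot -459/59 → sign −
step 2: pivot 2/51 → sign +
signature = (2, 1, 0)

Answer: (2, 1, 0)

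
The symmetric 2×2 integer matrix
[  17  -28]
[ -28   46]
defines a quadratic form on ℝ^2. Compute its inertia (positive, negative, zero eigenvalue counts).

step 0: pivot 17 → sign +
step 1: pivot -2/17 → sign −
signature = (1, 1, 0)

Answer: (1, 1, 0)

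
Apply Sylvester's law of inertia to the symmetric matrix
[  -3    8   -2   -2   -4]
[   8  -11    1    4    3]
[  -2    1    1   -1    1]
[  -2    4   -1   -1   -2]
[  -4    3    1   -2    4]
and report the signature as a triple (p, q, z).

step 0: pivot -3 → sign −
step 1: pivot 31/3 → sign +
step 2: pivot 16/31 → sign +
step 3: pivot 1/16 → sign +
step 4: pivot 3 → sign +
signature = (4, 1, 0)

Answer: (4, 1, 0)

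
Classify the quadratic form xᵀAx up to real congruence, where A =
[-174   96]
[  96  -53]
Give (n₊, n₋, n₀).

step 0: pivot -174 → sign −
step 1: pivot -1/29 → sign −
signature = (0, 2, 0)

Answer: (0, 2, 0)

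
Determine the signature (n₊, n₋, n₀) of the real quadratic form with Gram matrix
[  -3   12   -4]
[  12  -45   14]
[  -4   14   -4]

Answer: (1, 1, 1)

Derivation:
step 0: pivot -3 → sign −
step 1: pivot 3 → sign +
step 2: row/col 2 already zero → sign 0
signature = (1, 1, 1)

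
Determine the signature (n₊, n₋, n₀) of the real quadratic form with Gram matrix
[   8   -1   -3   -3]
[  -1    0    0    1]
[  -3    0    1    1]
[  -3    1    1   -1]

Answer: (2, 2, 0)

Derivation:
step 0: pivot 8 → sign +
step 1: pivot -1/8 → sign −
step 2: pivot 1 → sign +
step 3: pivot -3 → sign −
signature = (2, 2, 0)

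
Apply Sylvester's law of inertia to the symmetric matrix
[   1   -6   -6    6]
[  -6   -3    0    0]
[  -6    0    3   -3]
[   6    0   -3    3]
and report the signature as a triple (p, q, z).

step 0: pivot 1 → sign +
step 1: pivot -39 → sign −
step 2: pivot 3/13 → sign +
step 3: row/col 3 already zero → sign 0
signature = (2, 1, 1)

Answer: (2, 1, 1)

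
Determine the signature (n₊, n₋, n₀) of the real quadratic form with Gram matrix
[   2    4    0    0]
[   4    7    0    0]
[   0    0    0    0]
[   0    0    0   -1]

Answer: (1, 2, 1)

Derivation:
step 0: pivot 2 → sign +
step 1: pivot -1 → sign −
step 2: pivot -1 → sign −
step 3: row/col 3 already zero → sign 0
signature = (1, 2, 1)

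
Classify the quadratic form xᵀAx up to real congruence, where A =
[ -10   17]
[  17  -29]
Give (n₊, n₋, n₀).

step 0: pivot -10 → sign −
step 1: pivot -1/10 → sign −
signature = (0, 2, 0)

Answer: (0, 2, 0)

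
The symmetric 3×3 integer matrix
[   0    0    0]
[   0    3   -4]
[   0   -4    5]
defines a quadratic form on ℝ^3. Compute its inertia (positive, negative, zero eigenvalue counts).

Answer: (1, 1, 1)

Derivation:
step 0: pivot 3 → sign +
step 1: pivot -1/3 → sign −
step 2: row/col 2 already zero → sign 0
signature = (1, 1, 1)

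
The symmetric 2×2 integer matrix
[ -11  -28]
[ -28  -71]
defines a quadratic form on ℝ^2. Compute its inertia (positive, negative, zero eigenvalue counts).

Answer: (1, 1, 0)

Derivation:
step 0: pivot -11 → sign −
step 1: pivot 3/11 → sign +
signature = (1, 1, 0)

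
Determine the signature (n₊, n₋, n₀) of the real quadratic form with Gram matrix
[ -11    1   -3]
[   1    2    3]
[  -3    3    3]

Answer: (2, 1, 0)

Derivation:
step 0: pivot -11 → sign −
step 1: pivot 23/11 → sign +
step 2: pivot 6/23 → sign +
signature = (2, 1, 0)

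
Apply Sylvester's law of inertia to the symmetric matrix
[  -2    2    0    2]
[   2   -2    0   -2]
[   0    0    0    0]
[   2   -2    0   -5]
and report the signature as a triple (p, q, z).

Answer: (0, 2, 2)

Derivation:
step 0: pivot -2 → sign −
step 1: pivot -3 → sign −
step 2: row/col 2 already zero → sign 0
step 3: row/col 3 already zero → sign 0
signature = (0, 2, 2)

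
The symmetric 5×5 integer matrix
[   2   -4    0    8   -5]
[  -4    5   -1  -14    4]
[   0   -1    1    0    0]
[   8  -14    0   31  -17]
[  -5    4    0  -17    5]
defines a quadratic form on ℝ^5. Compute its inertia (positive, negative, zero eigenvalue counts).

step 0: pivot 2 → sign +
step 1: pivot -3 → sign −
step 2: pivot 4/3 → sign +
step 3: pivot 3/2 → sign +
step 4: row/col 4 already zero → sign 0
signature = (3, 1, 1)

Answer: (3, 1, 1)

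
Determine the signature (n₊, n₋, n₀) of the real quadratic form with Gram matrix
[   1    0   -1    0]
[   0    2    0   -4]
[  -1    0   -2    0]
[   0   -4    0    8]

step 0: pivot 1 → sign +
step 1: pivot 2 → sign +
step 2: pivot -3 → sign −
step 3: row/col 3 already zero → sign 0
signature = (2, 1, 1)

Answer: (2, 1, 1)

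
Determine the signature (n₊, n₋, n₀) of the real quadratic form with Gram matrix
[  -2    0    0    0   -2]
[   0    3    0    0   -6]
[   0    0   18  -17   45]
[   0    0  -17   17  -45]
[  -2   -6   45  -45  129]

Answer: (3, 2, 0)

Derivation:
step 0: pivot -2 → sign −
step 1: pivot 3 → sign +
step 2: pivot 18 → sign +
step 3: pivot 17/18 → sign +
step 4: pivot -2/17 → sign −
signature = (3, 2, 0)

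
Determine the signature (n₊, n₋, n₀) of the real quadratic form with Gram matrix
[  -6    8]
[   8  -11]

Answer: (0, 2, 0)

Derivation:
step 0: pivot -6 → sign −
step 1: pivot -1/3 → sign −
signature = (0, 2, 0)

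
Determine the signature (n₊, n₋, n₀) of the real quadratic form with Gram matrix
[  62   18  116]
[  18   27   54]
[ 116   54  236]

Answer: (2, 0, 1)

Derivation:
step 0: pivot 62 → sign +
step 1: pivot 675/31 → sign +
step 2: row/col 2 already zero → sign 0
signature = (2, 0, 1)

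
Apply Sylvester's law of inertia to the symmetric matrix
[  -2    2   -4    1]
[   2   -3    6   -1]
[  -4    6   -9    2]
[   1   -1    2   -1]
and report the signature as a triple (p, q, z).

Answer: (1, 3, 0)

Derivation:
step 0: pivot -2 → sign −
step 1: pivot -1 → sign −
step 2: pivot 3 → sign +
step 3: pivot -1/2 → sign −
signature = (1, 3, 0)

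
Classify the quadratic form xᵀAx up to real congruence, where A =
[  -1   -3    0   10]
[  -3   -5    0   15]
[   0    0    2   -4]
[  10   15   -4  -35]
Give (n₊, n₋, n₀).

step 0: pivot -1 → sign −
step 1: pivot 4 → sign +
step 2: pivot 2 → sign +
step 3: pivot 3/4 → sign +
signature = (3, 1, 0)

Answer: (3, 1, 0)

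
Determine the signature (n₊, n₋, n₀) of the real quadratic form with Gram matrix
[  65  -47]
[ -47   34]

Answer: (2, 0, 0)

Derivation:
step 0: pivot 65 → sign +
step 1: pivot 1/65 → sign +
signature = (2, 0, 0)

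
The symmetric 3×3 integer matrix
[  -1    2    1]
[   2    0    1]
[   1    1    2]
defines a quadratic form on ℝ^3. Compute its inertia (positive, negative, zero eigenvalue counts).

Answer: (2, 1, 0)

Derivation:
step 0: pivot -1 → sign −
step 1: pivot 4 → sign +
step 2: pivot 3/4 → sign +
signature = (2, 1, 0)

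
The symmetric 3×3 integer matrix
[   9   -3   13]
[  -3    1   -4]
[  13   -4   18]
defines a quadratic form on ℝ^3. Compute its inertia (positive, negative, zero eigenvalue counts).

step 0: pivot 9 → sign +
step 1: pivot -7/9 → sign −
step 2: pivot 1/7 → sign +
signature = (2, 1, 0)

Answer: (2, 1, 0)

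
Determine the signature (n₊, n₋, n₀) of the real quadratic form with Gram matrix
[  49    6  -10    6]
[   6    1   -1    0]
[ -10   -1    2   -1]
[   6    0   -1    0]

step 0: pivot 49 → sign +
step 1: pivot 13/49 → sign +
step 2: pivot -3/13 → sign −
step 3: pivot 1/3 → sign +
signature = (3, 1, 0)

Answer: (3, 1, 0)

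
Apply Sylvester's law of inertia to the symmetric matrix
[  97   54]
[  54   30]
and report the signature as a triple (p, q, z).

step 0: pivot 97 → sign +
step 1: pivot -6/97 → sign −
signature = (1, 1, 0)

Answer: (1, 1, 0)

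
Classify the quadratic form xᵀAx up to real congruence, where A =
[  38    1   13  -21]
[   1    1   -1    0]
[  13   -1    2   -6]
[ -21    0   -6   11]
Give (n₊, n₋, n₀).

step 0: pivot 38 → sign +
step 1: pivot 37/38 → sign +
step 2: pivot -159/37 → sign −
step 3: pivot -2/53 → sign −
signature = (2, 2, 0)

Answer: (2, 2, 0)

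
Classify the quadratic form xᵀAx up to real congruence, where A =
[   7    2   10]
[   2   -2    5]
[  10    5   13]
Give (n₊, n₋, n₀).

Answer: (2, 1, 0)

Derivation:
step 0: pivot 7 → sign +
step 1: pivot -18/7 → sign −
step 2: pivot 1/2 → sign +
signature = (2, 1, 0)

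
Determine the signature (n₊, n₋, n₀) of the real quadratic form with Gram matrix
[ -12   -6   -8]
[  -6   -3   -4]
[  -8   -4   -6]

Answer: (0, 2, 1)

Derivation:
step 0: pivot -12 → sign −
step 1: pivot -2/3 → sign −
step 2: row/col 2 already zero → sign 0
signature = (0, 2, 1)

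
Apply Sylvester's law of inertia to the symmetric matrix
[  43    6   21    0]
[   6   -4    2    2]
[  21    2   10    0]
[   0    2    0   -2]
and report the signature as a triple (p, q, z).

step 0: pivot 43 → sign +
step 1: pivot -208/43 → sign −
step 2: pivot -1/13 → sign −
step 3: pivot 3/4 → sign +
signature = (2, 2, 0)

Answer: (2, 2, 0)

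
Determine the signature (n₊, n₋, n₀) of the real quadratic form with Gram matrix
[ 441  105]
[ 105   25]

Answer: (1, 0, 1)

Derivation:
step 0: pivot 441 → sign +
step 1: row/col 1 already zero → sign 0
signature = (1, 0, 1)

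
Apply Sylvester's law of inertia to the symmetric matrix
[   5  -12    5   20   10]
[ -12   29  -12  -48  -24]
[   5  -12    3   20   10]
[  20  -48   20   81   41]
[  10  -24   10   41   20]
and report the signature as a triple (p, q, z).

step 0: pivot 5 → sign +
step 1: pivot 1/5 → sign +
step 2: pivot -2 → sign −
step 3: pivot 1 → sign +
step 4: pivot -1 → sign −
signature = (3, 2, 0)

Answer: (3, 2, 0)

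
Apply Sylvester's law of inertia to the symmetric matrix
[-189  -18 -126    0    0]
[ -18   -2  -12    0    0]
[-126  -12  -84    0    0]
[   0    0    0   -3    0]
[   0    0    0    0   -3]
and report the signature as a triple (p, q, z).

step 0: pivot -189 → sign −
step 1: pivot -2/7 → sign −
step 2: pivot -3 → sign −
step 3: pivot -3 → sign −
step 4: row/col 4 already zero → sign 0
signature = (0, 4, 1)

Answer: (0, 4, 1)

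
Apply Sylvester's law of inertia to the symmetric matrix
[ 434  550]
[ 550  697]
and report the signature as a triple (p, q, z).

step 0: pivot 434 → sign +
step 1: pivot -1/217 → sign −
signature = (1, 1, 0)

Answer: (1, 1, 0)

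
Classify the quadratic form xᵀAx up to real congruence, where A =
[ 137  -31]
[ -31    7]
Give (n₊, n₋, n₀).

Answer: (1, 1, 0)

Derivation:
step 0: pivot 137 → sign +
step 1: pivot -2/137 → sign −
signature = (1, 1, 0)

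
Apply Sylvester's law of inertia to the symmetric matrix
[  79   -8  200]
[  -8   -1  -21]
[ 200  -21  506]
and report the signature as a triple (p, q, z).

step 0: pivot 79 → sign +
step 1: pivot -143/79 → sign −
step 2: pivot -3/143 → sign −
signature = (1, 2, 0)

Answer: (1, 2, 0)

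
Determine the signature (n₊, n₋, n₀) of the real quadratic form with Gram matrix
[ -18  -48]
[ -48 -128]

Answer: (0, 1, 1)

Derivation:
step 0: pivot -18 → sign −
step 1: row/col 1 already zero → sign 0
signature = (0, 1, 1)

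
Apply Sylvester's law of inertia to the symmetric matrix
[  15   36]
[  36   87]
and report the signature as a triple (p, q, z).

step 0: pivot 15 → sign +
step 1: pivot 3/5 → sign +
signature = (2, 0, 0)

Answer: (2, 0, 0)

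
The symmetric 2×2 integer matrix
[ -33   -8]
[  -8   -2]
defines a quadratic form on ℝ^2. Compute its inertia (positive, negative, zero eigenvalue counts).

step 0: pivot -33 → sign −
step 1: pivot -2/33 → sign −
signature = (0, 2, 0)

Answer: (0, 2, 0)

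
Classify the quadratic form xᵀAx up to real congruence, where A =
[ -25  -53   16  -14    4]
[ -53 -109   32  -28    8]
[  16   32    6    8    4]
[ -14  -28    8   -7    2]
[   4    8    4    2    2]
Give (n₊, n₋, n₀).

step 0: pivot -25 → sign −
step 1: pivot 84/25 → sign +
step 2: pivot 106/7 → sign +
step 3: pivot -2/53 → sign −
step 4: row/col 4 already zero → sign 0
signature = (2, 2, 1)

Answer: (2, 2, 1)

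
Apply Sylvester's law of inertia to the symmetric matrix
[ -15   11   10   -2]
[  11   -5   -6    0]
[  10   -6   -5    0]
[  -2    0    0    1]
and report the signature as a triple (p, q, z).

step 0: pivot -15 → sign −
step 1: pivot 46/15 → sign +
step 2: pivot 25/23 → sign +
step 3: pivot 3/25 → sign +
signature = (3, 1, 0)

Answer: (3, 1, 0)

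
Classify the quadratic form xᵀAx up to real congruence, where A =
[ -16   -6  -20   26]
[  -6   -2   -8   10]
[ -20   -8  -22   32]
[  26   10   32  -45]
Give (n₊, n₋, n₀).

step 0: pivot -16 → sign −
step 1: pivot 1/4 → sign +
step 2: pivot 2 → sign +
step 3: pivot -3 → sign −
signature = (2, 2, 0)

Answer: (2, 2, 0)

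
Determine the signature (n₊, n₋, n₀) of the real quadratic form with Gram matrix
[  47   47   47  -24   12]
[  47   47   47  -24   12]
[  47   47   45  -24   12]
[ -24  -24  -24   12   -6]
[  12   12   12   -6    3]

step 0: pivot 47 → sign +
step 1: pivot -2 → sign −
step 2: pivot -12/47 → sign −
step 3: row/col 3 already zero → sign 0
step 4: row/col 4 already zero → sign 0
signature = (1, 2, 2)

Answer: (1, 2, 2)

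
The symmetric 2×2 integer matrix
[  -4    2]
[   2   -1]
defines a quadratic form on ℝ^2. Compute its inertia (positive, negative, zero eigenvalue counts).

Answer: (0, 1, 1)

Derivation:
step 0: pivot -4 → sign −
step 1: row/col 1 already zero → sign 0
signature = (0, 1, 1)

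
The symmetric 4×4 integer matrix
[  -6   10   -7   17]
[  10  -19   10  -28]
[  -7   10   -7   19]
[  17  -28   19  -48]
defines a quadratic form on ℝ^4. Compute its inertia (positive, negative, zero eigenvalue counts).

step 0: pivot -6 → sign −
step 1: pivot -7/3 → sign −
step 2: pivot 33/14 → sign +
step 3: pivot -3/11 → sign −
signature = (1, 3, 0)

Answer: (1, 3, 0)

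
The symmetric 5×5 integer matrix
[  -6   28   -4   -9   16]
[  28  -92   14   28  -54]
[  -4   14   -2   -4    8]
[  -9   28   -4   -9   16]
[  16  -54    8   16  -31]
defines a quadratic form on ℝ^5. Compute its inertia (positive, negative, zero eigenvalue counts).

Answer: (3, 2, 0)

Derivation:
step 0: pivot -6 → sign −
step 1: pivot 116/3 → sign +
step 2: pivot 3/29 → sign +
step 3: pivot -3/2 → sign −
step 4: pivot 1/3 → sign +
signature = (3, 2, 0)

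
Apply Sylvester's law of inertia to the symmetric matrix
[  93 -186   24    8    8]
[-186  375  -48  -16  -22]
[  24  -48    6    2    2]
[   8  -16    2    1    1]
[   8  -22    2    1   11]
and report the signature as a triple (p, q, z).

step 0: pivot 93 → sign +
step 1: pivot 3 → sign +
step 2: pivot -6/31 → sign −
step 3: pivot 1/3 → sign +
step 4: pivot -2 → sign −
signature = (3, 2, 0)

Answer: (3, 2, 0)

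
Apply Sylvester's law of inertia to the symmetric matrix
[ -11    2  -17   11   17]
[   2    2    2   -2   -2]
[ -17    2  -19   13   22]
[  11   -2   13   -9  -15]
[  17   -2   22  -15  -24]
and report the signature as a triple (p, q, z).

step 0: pivot -11 → sign −
step 1: pivot 26/11 → sign +
step 2: pivot 88/13 → sign +
step 3: pivot -4/11 → sign −
step 4: pivot -3/16 → sign −
signature = (2, 3, 0)

Answer: (2, 3, 0)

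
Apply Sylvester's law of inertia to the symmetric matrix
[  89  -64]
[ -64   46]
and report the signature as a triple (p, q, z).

step 0: pivot 89 → sign +
step 1: pivot -2/89 → sign −
signature = (1, 1, 0)

Answer: (1, 1, 0)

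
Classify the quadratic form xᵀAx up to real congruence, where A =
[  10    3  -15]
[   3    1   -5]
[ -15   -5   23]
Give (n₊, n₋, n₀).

step 0: pivot 10 → sign +
step 1: pivot 1/10 → sign +
step 2: pivot -2 → sign −
signature = (2, 1, 0)

Answer: (2, 1, 0)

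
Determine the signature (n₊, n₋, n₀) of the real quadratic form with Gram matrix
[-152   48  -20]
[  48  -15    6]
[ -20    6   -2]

Answer: (1, 1, 1)

Derivation:
step 0: pivot -152 → sign −
step 1: pivot 3/19 → sign +
step 2: row/col 2 already zero → sign 0
signature = (1, 1, 1)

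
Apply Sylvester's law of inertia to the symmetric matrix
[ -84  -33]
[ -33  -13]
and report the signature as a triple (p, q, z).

step 0: pivot -84 → sign −
step 1: pivot -1/28 → sign −
signature = (0, 2, 0)

Answer: (0, 2, 0)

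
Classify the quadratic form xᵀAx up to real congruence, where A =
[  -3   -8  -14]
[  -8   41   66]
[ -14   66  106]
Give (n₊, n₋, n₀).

Answer: (2, 1, 0)

Derivation:
step 0: pivot -3 → sign −
step 1: pivot 187/3 → sign +
step 2: pivot 6/187 → sign +
signature = (2, 1, 0)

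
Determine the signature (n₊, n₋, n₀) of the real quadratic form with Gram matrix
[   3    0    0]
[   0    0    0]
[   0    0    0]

step 0: pivot 3 → sign +
step 1: row/col 1 already zero → sign 0
step 2: row/col 2 already zero → sign 0
signature = (1, 0, 2)

Answer: (1, 0, 2)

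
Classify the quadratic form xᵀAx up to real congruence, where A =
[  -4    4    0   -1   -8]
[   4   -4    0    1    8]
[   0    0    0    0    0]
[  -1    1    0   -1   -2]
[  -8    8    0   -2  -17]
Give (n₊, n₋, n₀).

Answer: (0, 3, 2)

Derivation:
step 0: pivot -4 → sign −
step 1: pivot -3/4 → sign −
step 2: pivot -1 → sign −
step 3: row/col 3 already zero → sign 0
step 4: row/col 4 already zero → sign 0
signature = (0, 3, 2)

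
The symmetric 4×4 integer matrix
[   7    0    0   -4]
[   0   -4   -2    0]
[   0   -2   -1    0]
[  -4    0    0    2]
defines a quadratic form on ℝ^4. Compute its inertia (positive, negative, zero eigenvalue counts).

Answer: (1, 2, 1)

Derivation:
step 0: pivot 7 → sign +
step 1: pivot -4 → sign −
step 2: pivot -2/7 → sign −
step 3: row/col 3 already zero → sign 0
signature = (1, 2, 1)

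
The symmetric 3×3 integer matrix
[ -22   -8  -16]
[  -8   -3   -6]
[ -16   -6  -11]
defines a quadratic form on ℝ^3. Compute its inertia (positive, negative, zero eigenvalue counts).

Answer: (1, 2, 0)

Derivation:
step 0: pivot -22 → sign −
step 1: pivot -1/11 → sign −
step 2: pivot 1 → sign +
signature = (1, 2, 0)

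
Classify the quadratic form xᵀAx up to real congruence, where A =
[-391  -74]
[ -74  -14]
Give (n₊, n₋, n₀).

step 0: pivot -391 → sign −
step 1: pivot 2/391 → sign +
signature = (1, 1, 0)

Answer: (1, 1, 0)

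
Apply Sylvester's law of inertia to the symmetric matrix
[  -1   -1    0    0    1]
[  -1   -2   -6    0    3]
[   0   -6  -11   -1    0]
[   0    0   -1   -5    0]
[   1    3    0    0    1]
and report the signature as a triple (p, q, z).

Answer: (2, 3, 0)

Derivation:
step 0: pivot -1 → sign −
step 1: pivot -1 → sign −
step 2: pivot 25 → sign +
step 3: pivot -126/25 → sign −
step 4: pivot 2/7 → sign +
signature = (2, 3, 0)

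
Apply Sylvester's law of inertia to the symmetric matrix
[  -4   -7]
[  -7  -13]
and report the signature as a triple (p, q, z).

Answer: (0, 2, 0)

Derivation:
step 0: pivot -4 → sign −
step 1: pivot -3/4 → sign −
signature = (0, 2, 0)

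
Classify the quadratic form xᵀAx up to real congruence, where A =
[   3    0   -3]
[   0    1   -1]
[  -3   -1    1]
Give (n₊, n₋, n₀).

step 0: pivot 3 → sign +
step 1: pivot 1 → sign +
step 2: pivot -3 → sign −
signature = (2, 1, 0)

Answer: (2, 1, 0)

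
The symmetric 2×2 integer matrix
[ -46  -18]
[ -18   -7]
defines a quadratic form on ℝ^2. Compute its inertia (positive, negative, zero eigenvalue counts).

step 0: pivot -46 → sign −
step 1: pivot 1/23 → sign +
signature = (1, 1, 0)

Answer: (1, 1, 0)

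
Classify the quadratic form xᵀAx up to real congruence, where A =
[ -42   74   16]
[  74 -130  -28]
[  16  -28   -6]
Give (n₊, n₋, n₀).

step 0: pivot -42 → sign −
step 1: pivot 8/21 → sign +
step 2: row/col 2 already zero → sign 0
signature = (1, 1, 1)

Answer: (1, 1, 1)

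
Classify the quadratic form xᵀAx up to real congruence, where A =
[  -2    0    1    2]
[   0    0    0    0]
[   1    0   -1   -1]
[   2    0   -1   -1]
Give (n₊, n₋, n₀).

Answer: (1, 2, 1)

Derivation:
step 0: pivot -2 → sign −
step 1: pivot -1/2 → sign −
step 2: pivot 1 → sign +
step 3: row/col 3 already zero → sign 0
signature = (1, 2, 1)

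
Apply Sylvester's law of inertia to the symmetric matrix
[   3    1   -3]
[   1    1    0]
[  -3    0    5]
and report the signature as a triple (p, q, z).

step 0: pivot 3 → sign +
step 1: pivot 2/3 → sign +
step 2: pivot 1/2 → sign +
signature = (3, 0, 0)

Answer: (3, 0, 0)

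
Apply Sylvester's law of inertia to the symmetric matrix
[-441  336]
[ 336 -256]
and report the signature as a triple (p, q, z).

step 0: pivot -441 → sign −
step 1: row/col 1 already zero → sign 0
signature = (0, 1, 1)

Answer: (0, 1, 1)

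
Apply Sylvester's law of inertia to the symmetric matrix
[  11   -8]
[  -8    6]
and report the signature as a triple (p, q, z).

step 0: pivot 11 → sign +
step 1: pivot 2/11 → sign +
signature = (2, 0, 0)

Answer: (2, 0, 0)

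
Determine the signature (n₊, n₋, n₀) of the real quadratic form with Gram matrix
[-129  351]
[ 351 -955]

Answer: (1, 1, 0)

Derivation:
step 0: pivot -129 → sign −
step 1: pivot 2/43 → sign +
signature = (1, 1, 0)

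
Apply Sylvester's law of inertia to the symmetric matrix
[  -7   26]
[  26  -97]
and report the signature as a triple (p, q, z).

Answer: (0, 2, 0)

Derivation:
step 0: pivot -7 → sign −
step 1: pivot -3/7 → sign −
signature = (0, 2, 0)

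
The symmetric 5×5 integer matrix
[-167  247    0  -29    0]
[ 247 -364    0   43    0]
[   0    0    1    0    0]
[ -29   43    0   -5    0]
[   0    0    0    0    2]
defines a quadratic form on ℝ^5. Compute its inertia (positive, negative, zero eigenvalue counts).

Answer: (4, 1, 0)

Derivation:
step 0: pivot -167 → sign −
step 1: pivot 221/167 → sign +
step 2: pivot 1 → sign +
step 3: pivot 6/221 → sign +
step 4: pivot 2 → sign +
signature = (4, 1, 0)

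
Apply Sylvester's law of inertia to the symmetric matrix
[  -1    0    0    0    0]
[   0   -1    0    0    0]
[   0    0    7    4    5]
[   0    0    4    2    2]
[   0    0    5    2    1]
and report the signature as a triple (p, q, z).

Answer: (1, 3, 1)

Derivation:
step 0: pivot -1 → sign −
step 1: pivot -1 → sign −
step 2: pivot 7 → sign +
step 3: pivot -2/7 → sign −
step 4: row/col 4 already zero → sign 0
signature = (1, 3, 1)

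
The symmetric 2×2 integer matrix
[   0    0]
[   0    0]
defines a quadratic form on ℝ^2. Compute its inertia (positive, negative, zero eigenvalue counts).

Answer: (0, 0, 2)

Derivation:
step 0: row/col 0 already zero → sign 0
step 1: row/col 1 already zero → sign 0
signature = (0, 0, 2)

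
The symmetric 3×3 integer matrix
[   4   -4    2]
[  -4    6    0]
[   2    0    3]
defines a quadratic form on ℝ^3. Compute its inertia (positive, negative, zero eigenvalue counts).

step 0: pivot 4 → sign +
step 1: pivot 2 → sign +
step 2: row/col 2 already zero → sign 0
signature = (2, 0, 1)

Answer: (2, 0, 1)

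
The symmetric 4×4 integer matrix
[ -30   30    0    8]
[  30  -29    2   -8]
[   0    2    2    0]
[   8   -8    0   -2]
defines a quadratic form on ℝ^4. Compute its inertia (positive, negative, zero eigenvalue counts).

Answer: (2, 2, 0)

Derivation:
step 0: pivot -30 → sign −
step 1: pivot 1 → sign +
step 2: pivot -2 → sign −
step 3: pivot 2/15 → sign +
signature = (2, 2, 0)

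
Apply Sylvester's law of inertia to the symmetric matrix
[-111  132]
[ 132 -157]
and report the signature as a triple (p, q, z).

Answer: (0, 2, 0)

Derivation:
step 0: pivot -111 → sign −
step 1: pivot -1/37 → sign −
signature = (0, 2, 0)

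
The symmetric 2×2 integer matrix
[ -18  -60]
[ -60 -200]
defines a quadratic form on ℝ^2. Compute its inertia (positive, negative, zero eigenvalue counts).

Answer: (0, 1, 1)

Derivation:
step 0: pivot -18 → sign −
step 1: row/col 1 already zero → sign 0
signature = (0, 1, 1)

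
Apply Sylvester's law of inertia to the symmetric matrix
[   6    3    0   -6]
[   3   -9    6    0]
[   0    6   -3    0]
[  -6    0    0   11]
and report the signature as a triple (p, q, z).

step 0: pivot 6 → sign +
step 1: pivot -21/2 → sign −
step 2: pivot 3/7 → sign +
step 3: pivot -1 → sign −
signature = (2, 2, 0)

Answer: (2, 2, 0)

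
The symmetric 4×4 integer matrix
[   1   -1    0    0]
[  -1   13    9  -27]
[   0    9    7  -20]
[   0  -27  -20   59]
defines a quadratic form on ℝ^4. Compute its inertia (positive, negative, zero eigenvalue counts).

step 0: pivot 1 → sign +
step 1: pivot 12 → sign +
step 2: pivot 1/4 → sign +
step 3: pivot -2 → sign −
signature = (3, 1, 0)

Answer: (3, 1, 0)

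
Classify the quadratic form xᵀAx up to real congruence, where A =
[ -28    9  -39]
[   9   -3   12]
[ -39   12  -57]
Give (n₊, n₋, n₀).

step 0: pivot -28 → sign −
step 1: pivot -3/28 → sign −
step 2: row/col 2 already zero → sign 0
signature = (0, 2, 1)

Answer: (0, 2, 1)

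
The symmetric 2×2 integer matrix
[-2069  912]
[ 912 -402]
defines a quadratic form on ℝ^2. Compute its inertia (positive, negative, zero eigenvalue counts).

step 0: pivot -2069 → sign −
step 1: pivot 6/2069 → sign +
signature = (1, 1, 0)

Answer: (1, 1, 0)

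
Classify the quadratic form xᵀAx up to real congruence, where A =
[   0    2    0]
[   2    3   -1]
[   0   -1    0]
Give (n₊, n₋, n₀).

Answer: (1, 1, 1)

Derivation:
step 0: pivot 3 → sign +
step 1: pivot -4/3 → sign −
step 2: row/col 2 already zero → sign 0
signature = (1, 1, 1)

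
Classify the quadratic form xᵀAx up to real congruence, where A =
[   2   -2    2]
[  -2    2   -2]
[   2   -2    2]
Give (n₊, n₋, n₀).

Answer: (1, 0, 2)

Derivation:
step 0: pivot 2 → sign +
step 1: row/col 1 already zero → sign 0
step 2: row/col 2 already zero → sign 0
signature = (1, 0, 2)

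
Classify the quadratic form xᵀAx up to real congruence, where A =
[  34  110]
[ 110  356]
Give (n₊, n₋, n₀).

step 0: pivot 34 → sign +
step 1: pivot 2/17 → sign +
signature = (2, 0, 0)

Answer: (2, 0, 0)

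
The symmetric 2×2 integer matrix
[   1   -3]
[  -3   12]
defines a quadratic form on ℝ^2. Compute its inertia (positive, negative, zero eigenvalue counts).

step 0: pivot 1 → sign +
step 1: pivot 3 → sign +
signature = (2, 0, 0)

Answer: (2, 0, 0)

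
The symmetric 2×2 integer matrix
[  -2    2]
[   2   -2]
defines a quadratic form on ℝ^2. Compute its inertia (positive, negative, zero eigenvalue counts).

Answer: (0, 1, 1)

Derivation:
step 0: pivot -2 → sign −
step 1: row/col 1 already zero → sign 0
signature = (0, 1, 1)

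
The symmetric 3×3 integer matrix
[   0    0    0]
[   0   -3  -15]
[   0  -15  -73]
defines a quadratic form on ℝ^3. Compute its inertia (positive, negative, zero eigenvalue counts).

step 0: pivot -3 → sign −
step 1: pivot 2 → sign +
step 2: row/col 2 already zero → sign 0
signature = (1, 1, 1)

Answer: (1, 1, 1)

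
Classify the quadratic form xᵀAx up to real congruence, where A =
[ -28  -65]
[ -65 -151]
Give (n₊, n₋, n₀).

Answer: (0, 2, 0)

Derivation:
step 0: pivot -28 → sign −
step 1: pivot -3/28 → sign −
signature = (0, 2, 0)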